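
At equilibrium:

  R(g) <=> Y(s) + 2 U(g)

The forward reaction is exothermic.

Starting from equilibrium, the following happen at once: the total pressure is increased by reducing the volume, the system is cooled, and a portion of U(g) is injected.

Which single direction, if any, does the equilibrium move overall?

cannot be determined

Gas moles: reactants 1, products 2 (Δn_gas = +1). Compression shifts the system toward the side with fewer moles of gas — to the left.
The forward reaction is exothermic. Lowering T favours the exothermic direction — shift to the right.
Adding U (g), a product, drives the reaction to the left.
The individual effects push in opposite directions; without quantitative information the net direction cannot be determined.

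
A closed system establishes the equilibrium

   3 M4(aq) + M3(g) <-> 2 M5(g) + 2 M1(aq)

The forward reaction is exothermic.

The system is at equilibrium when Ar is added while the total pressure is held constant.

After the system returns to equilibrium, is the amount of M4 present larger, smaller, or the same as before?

decreases

Adding inert gas at constant total pressure expands the volume and lowers every reacting partial pressure. With Δn_gas = 2 − 1 = +1, Q moves away from K toward the side with fewer gas moles, so the system shifts toward the side with more gas moles — to the right.
The net shift is to the right. M4 is a reactant, so its amount decreases.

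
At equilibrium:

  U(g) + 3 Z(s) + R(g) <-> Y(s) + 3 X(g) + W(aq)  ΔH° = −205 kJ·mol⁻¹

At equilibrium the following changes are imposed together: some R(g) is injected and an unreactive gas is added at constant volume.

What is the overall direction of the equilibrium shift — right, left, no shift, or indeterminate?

right

Adding R (g), a reactant, drives the reaction to the right.
At constant volume, adding an inert gas leaves every reacting species' partial pressure unchanged, so Q is unchanged — no shift from this change.
Only the nonzero effect(s) matter; the net shift is to the right.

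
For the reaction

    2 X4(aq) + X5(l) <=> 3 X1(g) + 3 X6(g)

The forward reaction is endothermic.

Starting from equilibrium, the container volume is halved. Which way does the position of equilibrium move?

Gas moles: reactants 0, products 6 (Δn_gas = +6). Compression shifts the system toward the side with fewer moles of gas — to the left.

left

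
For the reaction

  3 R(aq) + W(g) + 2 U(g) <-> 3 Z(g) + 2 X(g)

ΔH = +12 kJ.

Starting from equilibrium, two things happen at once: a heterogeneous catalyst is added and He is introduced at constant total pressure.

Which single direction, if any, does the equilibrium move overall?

right

A catalyst speeds both forward and reverse rates equally; it changes neither Q nor K — no shift from this change.
Adding inert gas at constant total pressure expands the volume and lowers every reacting partial pressure. With Δn_gas = 5 − 3 = +2, Q moves away from K toward the side with fewer gas moles, so the system shifts toward the side with more gas moles — to the right.
Only the nonzero effect(s) matter; the net shift is to the right.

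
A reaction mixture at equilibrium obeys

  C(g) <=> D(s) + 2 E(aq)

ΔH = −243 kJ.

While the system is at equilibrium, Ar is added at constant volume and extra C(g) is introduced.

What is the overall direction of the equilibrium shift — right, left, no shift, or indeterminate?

At constant volume, adding an inert gas leaves every reacting species' partial pressure unchanged, so Q is unchanged — no shift from this change.
Adding C (g), a reactant, drives the reaction to the right.
Only the nonzero effect(s) matter; the net shift is to the right.

right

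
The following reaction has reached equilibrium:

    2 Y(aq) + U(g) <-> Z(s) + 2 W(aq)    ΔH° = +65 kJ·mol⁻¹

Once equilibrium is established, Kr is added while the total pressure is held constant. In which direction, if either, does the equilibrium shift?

left

Adding inert gas at constant total pressure expands the volume and lowers every reacting partial pressure. With Δn_gas = 0 − 1 = -1, Q moves away from K toward the side with fewer gas moles, so the system shifts toward the side with more gas moles — to the left.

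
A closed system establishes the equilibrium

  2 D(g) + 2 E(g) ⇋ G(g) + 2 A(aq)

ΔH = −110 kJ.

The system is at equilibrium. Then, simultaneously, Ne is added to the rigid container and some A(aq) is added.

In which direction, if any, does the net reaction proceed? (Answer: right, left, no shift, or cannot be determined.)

left

At constant volume, adding an inert gas leaves every reacting species' partial pressure unchanged, so Q is unchanged — no shift from this change.
Adding A (aq), a product, drives the reaction to the left.
Only the nonzero effect(s) matter; the net shift is to the left.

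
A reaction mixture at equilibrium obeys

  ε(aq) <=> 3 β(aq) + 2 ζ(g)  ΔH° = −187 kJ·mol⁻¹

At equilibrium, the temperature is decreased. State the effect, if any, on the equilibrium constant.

K depends on temperature via the van 't Hoff relation. The forward reaction is exothermic, so lowering T increases K.

increases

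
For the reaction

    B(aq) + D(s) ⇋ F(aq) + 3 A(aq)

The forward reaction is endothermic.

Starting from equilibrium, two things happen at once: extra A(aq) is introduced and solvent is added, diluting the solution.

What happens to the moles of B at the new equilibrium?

cannot be determined

Adding A (aq), a product, drives the reaction to the left.
Dilution lowers every aqueous concentration by the same factor. Δn_aq = 4 − 1 = +3, so the system shifts toward the side with more dissolved moles — to the right.
The two effects oppose each other, so the net shift — and hence the change in B — cannot be determined from the given information.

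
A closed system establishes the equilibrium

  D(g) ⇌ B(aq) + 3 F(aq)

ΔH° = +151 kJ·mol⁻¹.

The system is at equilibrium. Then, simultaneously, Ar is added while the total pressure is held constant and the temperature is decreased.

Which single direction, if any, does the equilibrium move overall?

Adding inert gas at constant total pressure expands the volume and lowers every reacting partial pressure. With Δn_gas = 0 − 1 = -1, Q moves away from K toward the side with fewer gas moles, so the system shifts toward the side with more gas moles — to the left.
The forward reaction is endothermic. Lowering T favours the exothermic direction — shift to the left.
All effects act in the same direction — net shift to the left.

left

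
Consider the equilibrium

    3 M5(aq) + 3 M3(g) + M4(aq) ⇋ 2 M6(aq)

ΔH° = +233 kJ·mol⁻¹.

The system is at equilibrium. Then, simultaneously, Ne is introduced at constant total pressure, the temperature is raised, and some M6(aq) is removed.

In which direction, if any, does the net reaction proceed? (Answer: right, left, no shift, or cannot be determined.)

Adding inert gas at constant total pressure expands the volume and lowers every reacting partial pressure. With Δn_gas = 0 − 3 = -3, Q moves away from K toward the side with fewer gas moles, so the system shifts toward the side with more gas moles — to the left.
The forward reaction is endothermic. Raising T favours the endothermic direction — shift to the right.
Removing M6 (aq), a product, drives the reaction to the right.
The individual effects push in opposite directions; without quantitative information the net direction cannot be determined.

cannot be determined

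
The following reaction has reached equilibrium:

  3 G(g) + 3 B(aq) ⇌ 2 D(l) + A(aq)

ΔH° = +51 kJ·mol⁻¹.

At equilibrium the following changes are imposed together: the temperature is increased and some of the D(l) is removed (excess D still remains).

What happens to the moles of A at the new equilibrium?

increases

The forward reaction is endothermic. Raising T favours the endothermic direction — shift to the right.
D is a pure liquid; its activity is 1 regardless of amount, so Q is unaffected — no shift from this change.
The net shift is to the right. A is a product, so its amount increases.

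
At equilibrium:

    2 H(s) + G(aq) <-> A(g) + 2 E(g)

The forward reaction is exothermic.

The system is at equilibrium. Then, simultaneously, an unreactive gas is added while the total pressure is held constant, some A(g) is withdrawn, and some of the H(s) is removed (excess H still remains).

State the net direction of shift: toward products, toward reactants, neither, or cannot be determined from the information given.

Adding inert gas at constant total pressure expands the volume and lowers every reacting partial pressure. With Δn_gas = 3 − 0 = +3, Q moves away from K toward the side with fewer gas moles, so the system shifts toward the side with more gas moles — to the right.
Removing A (g), a product, drives the reaction to the right.
H is a pure solid; its activity is 1 regardless of amount, so Q is unaffected — no shift from this change.
Only the nonzero effect(s) matter; the net shift is to the right.

right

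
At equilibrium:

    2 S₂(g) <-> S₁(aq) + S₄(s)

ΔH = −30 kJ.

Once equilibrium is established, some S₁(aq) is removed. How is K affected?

unchanged

The equilibrium constant depends only on temperature. This perturbation may move the position of equilibrium, but since T is unchanged, K itself is unchanged.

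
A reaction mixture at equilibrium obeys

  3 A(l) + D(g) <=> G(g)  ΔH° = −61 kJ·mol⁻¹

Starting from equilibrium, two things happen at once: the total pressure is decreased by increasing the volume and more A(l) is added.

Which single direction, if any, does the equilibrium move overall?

no shift

Gas moles: reactants 1, products 1. Δn_gas = 0, so a volume change leaves Q equal to K — no shift from this change.
A is a pure liquid; its activity is 1 regardless of amount, so Q is unaffected — no shift from this change.
None of the changes alters Q relative to K, so there is no net shift.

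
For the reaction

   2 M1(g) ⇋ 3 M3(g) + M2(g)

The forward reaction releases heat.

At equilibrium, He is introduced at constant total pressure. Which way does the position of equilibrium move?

Adding inert gas at constant total pressure expands the volume and lowers every reacting partial pressure. With Δn_gas = 4 − 2 = +2, Q moves away from K toward the side with fewer gas moles, so the system shifts toward the side with more gas moles — to the right.

right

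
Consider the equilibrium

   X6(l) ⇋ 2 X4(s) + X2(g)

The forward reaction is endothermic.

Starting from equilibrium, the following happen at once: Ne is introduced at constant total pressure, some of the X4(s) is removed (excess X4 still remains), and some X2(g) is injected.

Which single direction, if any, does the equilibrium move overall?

cannot be determined

Adding inert gas at constant total pressure expands the volume and lowers every reacting partial pressure. With Δn_gas = 1 − 0 = +1, Q moves away from K toward the side with fewer gas moles, so the system shifts toward the side with more gas moles — to the right.
X4 is a pure solid; its activity is 1 regardless of amount, so Q is unaffected — no shift from this change.
Adding X2 (g), a product, drives the reaction to the left.
The individual effects push in opposite directions; without quantitative information the net direction cannot be determined.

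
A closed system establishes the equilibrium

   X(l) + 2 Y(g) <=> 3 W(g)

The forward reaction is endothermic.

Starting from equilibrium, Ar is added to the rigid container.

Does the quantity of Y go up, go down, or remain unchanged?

At constant volume, adding an inert gas leaves every reacting species' partial pressure unchanged, so Q is unchanged — no shift from this change.
No net shift occurs, so the amount of Y is unchanged.

unchanged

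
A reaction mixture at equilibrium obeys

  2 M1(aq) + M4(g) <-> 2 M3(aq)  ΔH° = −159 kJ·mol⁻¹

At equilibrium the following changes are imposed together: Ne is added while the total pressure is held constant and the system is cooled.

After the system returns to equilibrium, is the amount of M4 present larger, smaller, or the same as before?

cannot be determined

Adding inert gas at constant total pressure expands the volume and lowers every reacting partial pressure. With Δn_gas = 0 − 1 = -1, Q moves away from K toward the side with fewer gas moles, so the system shifts toward the side with more gas moles — to the left.
The forward reaction is exothermic. Lowering T favours the exothermic direction — shift to the right.
The two effects oppose each other, so the net shift — and hence the change in M4 — cannot be determined from the given information.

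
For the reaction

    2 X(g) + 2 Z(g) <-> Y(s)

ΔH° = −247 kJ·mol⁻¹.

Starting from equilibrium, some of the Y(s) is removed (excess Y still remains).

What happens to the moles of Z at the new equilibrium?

unchanged

Y is a pure solid; its activity is 1 regardless of amount, so Q is unaffected — no shift from this change.
No net shift occurs, so the amount of Z is unchanged.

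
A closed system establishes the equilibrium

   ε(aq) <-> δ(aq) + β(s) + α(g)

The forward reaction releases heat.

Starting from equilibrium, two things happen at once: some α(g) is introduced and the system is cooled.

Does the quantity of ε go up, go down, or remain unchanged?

cannot be determined

Adding α (g), a product, drives the reaction to the left.
The forward reaction is exothermic. Lowering T favours the exothermic direction — shift to the right.
The two effects oppose each other, so the net shift — and hence the change in ε — cannot be determined from the given information.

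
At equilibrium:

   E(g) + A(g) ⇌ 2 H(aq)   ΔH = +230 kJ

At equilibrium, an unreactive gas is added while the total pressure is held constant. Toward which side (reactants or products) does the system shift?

Adding inert gas at constant total pressure expands the volume and lowers every reacting partial pressure. With Δn_gas = 0 − 2 = -2, Q moves away from K toward the side with fewer gas moles, so the system shifts toward the side with more gas moles — to the left.

left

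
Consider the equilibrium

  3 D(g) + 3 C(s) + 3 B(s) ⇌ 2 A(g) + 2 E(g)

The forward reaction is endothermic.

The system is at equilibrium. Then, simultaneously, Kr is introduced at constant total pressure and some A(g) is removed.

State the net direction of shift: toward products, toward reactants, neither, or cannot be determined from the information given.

Adding inert gas at constant total pressure expands the volume and lowers every reacting partial pressure. With Δn_gas = 4 − 3 = +1, Q moves away from K toward the side with fewer gas moles, so the system shifts toward the side with more gas moles — to the right.
Removing A (g), a product, drives the reaction to the right.
All effects act in the same direction — net shift to the right.

right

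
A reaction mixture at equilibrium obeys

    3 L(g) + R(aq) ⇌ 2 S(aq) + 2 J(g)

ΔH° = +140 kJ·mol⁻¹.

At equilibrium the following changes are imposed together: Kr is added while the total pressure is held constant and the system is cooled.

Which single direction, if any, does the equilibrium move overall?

left

Adding inert gas at constant total pressure expands the volume and lowers every reacting partial pressure. With Δn_gas = 2 − 3 = -1, Q moves away from K toward the side with fewer gas moles, so the system shifts toward the side with more gas moles — to the left.
The forward reaction is endothermic. Lowering T favours the exothermic direction — shift to the left.
All effects act in the same direction — net shift to the left.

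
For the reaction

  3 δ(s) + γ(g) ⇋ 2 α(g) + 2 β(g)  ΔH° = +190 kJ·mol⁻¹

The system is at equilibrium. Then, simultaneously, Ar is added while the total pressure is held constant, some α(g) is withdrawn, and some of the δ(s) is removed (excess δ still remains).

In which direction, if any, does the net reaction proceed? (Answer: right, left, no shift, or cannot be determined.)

right

Adding inert gas at constant total pressure expands the volume and lowers every reacting partial pressure. With Δn_gas = 4 − 1 = +3, Q moves away from K toward the side with fewer gas moles, so the system shifts toward the side with more gas moles — to the right.
Removing α (g), a product, drives the reaction to the right.
δ is a pure solid; its activity is 1 regardless of amount, so Q is unaffected — no shift from this change.
Only the nonzero effect(s) matter; the net shift is to the right.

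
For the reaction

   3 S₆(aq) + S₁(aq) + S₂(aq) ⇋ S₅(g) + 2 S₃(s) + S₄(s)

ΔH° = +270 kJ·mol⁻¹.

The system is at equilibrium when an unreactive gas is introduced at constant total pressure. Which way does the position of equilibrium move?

Adding inert gas at constant total pressure expands the volume and lowers every reacting partial pressure. With Δn_gas = 1 − 0 = +1, Q moves away from K toward the side with fewer gas moles, so the system shifts toward the side with more gas moles — to the right.

right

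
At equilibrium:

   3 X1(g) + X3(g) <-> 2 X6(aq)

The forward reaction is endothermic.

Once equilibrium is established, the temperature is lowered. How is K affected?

K depends on temperature via the van 't Hoff relation. The forward reaction is endothermic, so lowering T decreases K.

decreases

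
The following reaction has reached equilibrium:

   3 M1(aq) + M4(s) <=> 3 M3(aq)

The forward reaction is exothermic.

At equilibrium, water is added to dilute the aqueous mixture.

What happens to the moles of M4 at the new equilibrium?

unchanged

Dilution scales every aqueous concentration by the same factor. Δn_aq = 3 − 3 = 0, so Q is unchanged — no shift.
No net shift occurs, so the amount of M4 is unchanged.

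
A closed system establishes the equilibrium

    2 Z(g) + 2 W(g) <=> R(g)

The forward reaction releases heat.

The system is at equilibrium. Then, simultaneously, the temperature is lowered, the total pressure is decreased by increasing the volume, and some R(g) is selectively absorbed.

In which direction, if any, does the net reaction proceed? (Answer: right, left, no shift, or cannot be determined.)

cannot be determined

The forward reaction is exothermic. Lowering T favours the exothermic direction — shift to the right.
Gas moles: reactants 4, products 1 (Δn_gas = -3). Expansion shifts the system toward the side with more moles of gas — to the left.
Removing R (g), a product, drives the reaction to the right.
The individual effects push in opposite directions; without quantitative information the net direction cannot be determined.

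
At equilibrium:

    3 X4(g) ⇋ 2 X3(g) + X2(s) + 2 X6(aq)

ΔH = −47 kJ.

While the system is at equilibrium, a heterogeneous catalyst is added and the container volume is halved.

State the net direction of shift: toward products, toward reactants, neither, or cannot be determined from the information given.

A catalyst speeds both forward and reverse rates equally; it changes neither Q nor K — no shift from this change.
Gas moles: reactants 3, products 2 (Δn_gas = -1). Compression shifts the system toward the side with fewer moles of gas — to the right.
Only the nonzero effect(s) matter; the net shift is to the right.

right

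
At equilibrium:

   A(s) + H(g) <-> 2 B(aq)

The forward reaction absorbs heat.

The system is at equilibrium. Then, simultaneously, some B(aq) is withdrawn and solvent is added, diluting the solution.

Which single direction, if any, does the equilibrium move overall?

right

Removing B (aq), a product, drives the reaction to the right.
Dilution lowers every aqueous concentration by the same factor. Δn_aq = 2 − 0 = +2, so the system shifts toward the side with more dissolved moles — to the right.
All effects act in the same direction — net shift to the right.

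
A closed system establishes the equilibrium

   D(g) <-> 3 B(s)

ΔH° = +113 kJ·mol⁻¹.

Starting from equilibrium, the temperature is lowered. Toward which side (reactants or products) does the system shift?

left

The forward reaction is endothermic. Lowering T favours the exothermic direction — shift to the left.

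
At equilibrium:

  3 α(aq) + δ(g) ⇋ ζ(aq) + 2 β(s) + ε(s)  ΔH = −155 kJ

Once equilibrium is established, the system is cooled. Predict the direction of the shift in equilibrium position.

right

The forward reaction is exothermic. Lowering T favours the exothermic direction — shift to the right.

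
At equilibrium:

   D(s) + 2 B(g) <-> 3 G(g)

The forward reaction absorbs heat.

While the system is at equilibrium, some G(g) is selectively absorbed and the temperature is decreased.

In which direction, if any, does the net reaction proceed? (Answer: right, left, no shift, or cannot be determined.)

cannot be determined

Removing G (g), a product, drives the reaction to the right.
The forward reaction is endothermic. Lowering T favours the exothermic direction — shift to the left.
The individual effects push in opposite directions; without quantitative information the net direction cannot be determined.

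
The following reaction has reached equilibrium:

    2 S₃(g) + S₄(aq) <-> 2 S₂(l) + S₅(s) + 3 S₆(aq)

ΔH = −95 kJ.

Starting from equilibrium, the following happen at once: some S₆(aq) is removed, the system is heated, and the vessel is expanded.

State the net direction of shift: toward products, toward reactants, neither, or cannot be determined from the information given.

Removing S₆ (aq), a product, drives the reaction to the right.
The forward reaction is exothermic. Raising T favours the endothermic direction — shift to the left.
Gas moles: reactants 2, products 0 (Δn_gas = -2). Expansion shifts the system toward the side with more moles of gas — to the left.
The individual effects push in opposite directions; without quantitative information the net direction cannot be determined.

cannot be determined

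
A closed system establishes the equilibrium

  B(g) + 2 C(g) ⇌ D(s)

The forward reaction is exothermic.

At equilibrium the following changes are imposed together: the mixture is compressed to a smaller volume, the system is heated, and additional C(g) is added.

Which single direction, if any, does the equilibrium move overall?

Gas moles: reactants 3, products 0 (Δn_gas = -3). Compression shifts the system toward the side with fewer moles of gas — to the right.
The forward reaction is exothermic. Raising T favours the endothermic direction — shift to the left.
Adding C (g), a reactant, drives the reaction to the right.
The individual effects push in opposite directions; without quantitative information the net direction cannot be determined.

cannot be determined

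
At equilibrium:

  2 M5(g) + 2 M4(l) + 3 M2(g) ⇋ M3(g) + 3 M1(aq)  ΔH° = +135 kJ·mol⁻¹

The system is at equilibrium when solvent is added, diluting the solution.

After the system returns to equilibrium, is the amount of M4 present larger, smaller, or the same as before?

decreases

Dilution lowers every aqueous concentration by the same factor. Δn_aq = 3 − 0 = +3, so the system shifts toward the side with more dissolved moles — to the right.
The net shift is to the right. M4 is a reactant, so its amount decreases.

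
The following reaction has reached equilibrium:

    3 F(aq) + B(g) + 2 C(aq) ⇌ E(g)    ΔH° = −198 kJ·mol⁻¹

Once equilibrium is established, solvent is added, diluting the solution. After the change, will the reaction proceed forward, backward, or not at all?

Dilution lowers every aqueous concentration by the same factor. Δn_aq = 0 − 5 = -5, so the system shifts toward the side with more dissolved moles — to the left.

left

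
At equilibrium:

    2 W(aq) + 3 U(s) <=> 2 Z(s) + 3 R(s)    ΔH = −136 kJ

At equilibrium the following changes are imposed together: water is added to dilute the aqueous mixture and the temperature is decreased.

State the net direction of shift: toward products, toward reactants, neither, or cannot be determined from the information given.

Dilution lowers every aqueous concentration by the same factor. Δn_aq = 0 − 2 = -2, so the system shifts toward the side with more dissolved moles — to the left.
The forward reaction is exothermic. Lowering T favours the exothermic direction — shift to the right.
The individual effects push in opposite directions; without quantitative information the net direction cannot be determined.

cannot be determined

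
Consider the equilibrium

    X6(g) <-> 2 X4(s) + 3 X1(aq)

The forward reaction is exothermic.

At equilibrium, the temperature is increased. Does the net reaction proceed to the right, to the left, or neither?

The forward reaction is exothermic. Raising T favours the endothermic direction — shift to the left.

left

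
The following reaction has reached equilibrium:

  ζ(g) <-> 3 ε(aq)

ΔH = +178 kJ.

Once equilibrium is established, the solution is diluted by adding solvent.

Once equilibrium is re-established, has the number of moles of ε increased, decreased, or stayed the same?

increases

Dilution lowers every aqueous concentration by the same factor. Δn_aq = 3 − 0 = +3, so the system shifts toward the side with more dissolved moles — to the right.
The net shift is to the right. ε is a product, so its amount increases.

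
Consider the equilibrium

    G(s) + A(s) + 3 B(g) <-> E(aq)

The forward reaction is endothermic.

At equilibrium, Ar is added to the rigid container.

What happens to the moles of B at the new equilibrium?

At constant volume, adding an inert gas leaves every reacting species' partial pressure unchanged, so Q is unchanged — no shift from this change.
No net shift occurs, so the amount of B is unchanged.

unchanged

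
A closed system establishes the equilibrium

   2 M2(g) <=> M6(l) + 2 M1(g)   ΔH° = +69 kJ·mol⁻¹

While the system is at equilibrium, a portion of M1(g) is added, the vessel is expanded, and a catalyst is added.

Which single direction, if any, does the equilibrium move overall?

Adding M1 (g), a product, drives the reaction to the left.
Gas moles: reactants 2, products 2. Δn_gas = 0, so a volume change leaves Q equal to K — no shift from this change.
A catalyst speeds both forward and reverse rates equally; it changes neither Q nor K — no shift from this change.
Only the nonzero effect(s) matter; the net shift is to the left.

left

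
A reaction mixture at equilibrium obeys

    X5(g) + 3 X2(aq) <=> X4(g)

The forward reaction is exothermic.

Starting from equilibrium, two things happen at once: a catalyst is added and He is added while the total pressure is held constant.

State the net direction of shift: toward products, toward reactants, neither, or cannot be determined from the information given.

A catalyst speeds both forward and reverse rates equally; it changes neither Q nor K — no shift from this change.
Adding inert gas at constant total pressure expands the volume, scaling every reacting partial pressure by the same factor. Δn_gas = 1 − 1 = 0, so Q is unchanged — no shift.
None of the changes alters Q relative to K, so there is no net shift.

no shift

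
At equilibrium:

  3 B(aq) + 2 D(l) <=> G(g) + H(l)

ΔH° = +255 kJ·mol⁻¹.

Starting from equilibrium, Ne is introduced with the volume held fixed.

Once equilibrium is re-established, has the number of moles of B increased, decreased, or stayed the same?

At constant volume, adding an inert gas leaves every reacting species' partial pressure unchanged, so Q is unchanged — no shift from this change.
No net shift occurs, so the amount of B is unchanged.

unchanged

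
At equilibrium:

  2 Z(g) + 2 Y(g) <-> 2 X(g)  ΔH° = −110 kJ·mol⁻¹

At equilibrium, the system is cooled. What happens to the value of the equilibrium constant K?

increases

K depends on temperature via the van 't Hoff relation. The forward reaction is exothermic, so lowering T increases K.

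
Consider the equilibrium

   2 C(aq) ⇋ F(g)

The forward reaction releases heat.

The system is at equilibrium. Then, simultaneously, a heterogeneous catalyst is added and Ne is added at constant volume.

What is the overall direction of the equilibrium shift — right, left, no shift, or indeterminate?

no shift

A catalyst speeds both forward and reverse rates equally; it changes neither Q nor K — no shift from this change.
At constant volume, adding an inert gas leaves every reacting species' partial pressure unchanged, so Q is unchanged — no shift from this change.
None of the changes alters Q relative to K, so there is no net shift.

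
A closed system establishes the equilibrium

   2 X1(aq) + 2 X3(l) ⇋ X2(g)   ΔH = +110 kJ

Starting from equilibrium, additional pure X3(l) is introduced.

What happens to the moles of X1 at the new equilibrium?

unchanged

X3 is a pure liquid; its activity is 1 regardless of amount, so Q is unaffected — no shift from this change.
No net shift occurs, so the amount of X1 is unchanged.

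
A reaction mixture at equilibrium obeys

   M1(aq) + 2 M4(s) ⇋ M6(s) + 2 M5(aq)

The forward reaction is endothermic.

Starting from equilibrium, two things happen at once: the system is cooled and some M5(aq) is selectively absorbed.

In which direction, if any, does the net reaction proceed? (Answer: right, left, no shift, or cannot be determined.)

cannot be determined

The forward reaction is endothermic. Lowering T favours the exothermic direction — shift to the left.
Removing M5 (aq), a product, drives the reaction to the right.
The individual effects push in opposite directions; without quantitative information the net direction cannot be determined.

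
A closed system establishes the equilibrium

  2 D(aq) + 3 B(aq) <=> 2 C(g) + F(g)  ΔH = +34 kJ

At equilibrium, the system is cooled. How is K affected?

K depends on temperature via the van 't Hoff relation. The forward reaction is endothermic, so lowering T decreases K.

decreases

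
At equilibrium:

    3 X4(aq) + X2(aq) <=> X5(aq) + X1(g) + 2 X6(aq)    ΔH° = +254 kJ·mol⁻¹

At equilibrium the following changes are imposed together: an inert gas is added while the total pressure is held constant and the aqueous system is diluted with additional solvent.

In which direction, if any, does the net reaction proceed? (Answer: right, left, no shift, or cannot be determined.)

cannot be determined

Adding inert gas at constant total pressure expands the volume and lowers every reacting partial pressure. With Δn_gas = 1 − 0 = +1, Q moves away from K toward the side with fewer gas moles, so the system shifts toward the side with more gas moles — to the right.
Dilution lowers every aqueous concentration by the same factor. Δn_aq = 3 − 4 = -1, so the system shifts toward the side with more dissolved moles — to the left.
The individual effects push in opposite directions; without quantitative information the net direction cannot be determined.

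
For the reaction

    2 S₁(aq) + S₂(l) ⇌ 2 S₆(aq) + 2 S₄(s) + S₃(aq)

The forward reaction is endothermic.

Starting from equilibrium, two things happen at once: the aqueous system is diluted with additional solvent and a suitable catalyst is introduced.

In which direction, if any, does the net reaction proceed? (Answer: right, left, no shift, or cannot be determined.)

right

Dilution lowers every aqueous concentration by the same factor. Δn_aq = 3 − 2 = +1, so the system shifts toward the side with more dissolved moles — to the right.
A catalyst speeds both forward and reverse rates equally; it changes neither Q nor K — no shift from this change.
Only the nonzero effect(s) matter; the net shift is to the right.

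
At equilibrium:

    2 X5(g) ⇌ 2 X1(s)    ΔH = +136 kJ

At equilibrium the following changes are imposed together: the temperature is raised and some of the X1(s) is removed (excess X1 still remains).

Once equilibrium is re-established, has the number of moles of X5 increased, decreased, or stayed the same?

The forward reaction is endothermic. Raising T favours the endothermic direction — shift to the right.
X1 is a pure solid; its activity is 1 regardless of amount, so Q is unaffected — no shift from this change.
The net shift is to the right. X5 is a reactant, so its amount decreases.

decreases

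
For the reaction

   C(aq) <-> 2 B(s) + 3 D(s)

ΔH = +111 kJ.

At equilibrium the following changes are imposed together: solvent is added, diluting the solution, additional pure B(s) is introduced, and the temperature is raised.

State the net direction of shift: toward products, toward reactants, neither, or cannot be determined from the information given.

Dilution lowers every aqueous concentration by the same factor. Δn_aq = 0 − 1 = -1, so the system shifts toward the side with more dissolved moles — to the left.
B is a pure solid; its activity is 1 regardless of amount, so Q is unaffected — no shift from this change.
The forward reaction is endothermic. Raising T favours the endothermic direction — shift to the right.
The individual effects push in opposite directions; without quantitative information the net direction cannot be determined.

cannot be determined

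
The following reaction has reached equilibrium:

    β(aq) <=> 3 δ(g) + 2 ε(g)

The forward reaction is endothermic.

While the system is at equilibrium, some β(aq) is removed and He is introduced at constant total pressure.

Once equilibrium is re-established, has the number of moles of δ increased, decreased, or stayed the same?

cannot be determined

Removing β (aq), a reactant, drives the reaction to the left.
Adding inert gas at constant total pressure expands the volume and lowers every reacting partial pressure. With Δn_gas = 5 − 0 = +5, Q moves away from K toward the side with fewer gas moles, so the system shifts toward the side with more gas moles — to the right.
The two effects oppose each other, so the net shift — and hence the change in δ — cannot be determined from the given information.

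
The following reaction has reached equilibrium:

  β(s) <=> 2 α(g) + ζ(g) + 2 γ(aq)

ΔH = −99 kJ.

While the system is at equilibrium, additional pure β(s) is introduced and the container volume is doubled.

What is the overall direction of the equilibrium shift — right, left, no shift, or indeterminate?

right

β is a pure solid; its activity is 1 regardless of amount, so Q is unaffected — no shift from this change.
Gas moles: reactants 0, products 3 (Δn_gas = +3). Expansion shifts the system toward the side with more moles of gas — to the right.
Only the nonzero effect(s) matter; the net shift is to the right.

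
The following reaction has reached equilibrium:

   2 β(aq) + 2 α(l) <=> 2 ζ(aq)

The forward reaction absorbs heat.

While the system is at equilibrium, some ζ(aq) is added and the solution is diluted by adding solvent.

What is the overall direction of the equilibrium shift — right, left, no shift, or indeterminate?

Adding ζ (aq), a product, drives the reaction to the left.
Dilution scales every aqueous concentration by the same factor. Δn_aq = 2 − 2 = 0, so Q is unchanged — no shift.
Only the nonzero effect(s) matter; the net shift is to the left.

left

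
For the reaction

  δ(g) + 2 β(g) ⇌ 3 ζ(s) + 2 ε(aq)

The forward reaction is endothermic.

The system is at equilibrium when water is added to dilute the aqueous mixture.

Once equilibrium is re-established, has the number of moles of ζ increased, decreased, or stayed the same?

Dilution lowers every aqueous concentration by the same factor. Δn_aq = 2 − 0 = +2, so the system shifts toward the side with more dissolved moles — to the right.
The net shift is to the right. ζ is a product, so its amount increases.

increases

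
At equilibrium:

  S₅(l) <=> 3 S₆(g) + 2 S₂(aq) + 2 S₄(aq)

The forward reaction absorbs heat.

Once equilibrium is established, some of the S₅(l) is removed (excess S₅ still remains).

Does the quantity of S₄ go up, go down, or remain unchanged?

unchanged

S₅ is a pure liquid; its activity is 1 regardless of amount, so Q is unaffected — no shift from this change.
No net shift occurs, so the amount of S₄ is unchanged.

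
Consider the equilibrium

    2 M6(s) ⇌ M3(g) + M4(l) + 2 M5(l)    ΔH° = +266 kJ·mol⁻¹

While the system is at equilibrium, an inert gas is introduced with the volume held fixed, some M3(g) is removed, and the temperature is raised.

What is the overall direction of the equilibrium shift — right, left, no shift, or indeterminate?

At constant volume, adding an inert gas leaves every reacting species' partial pressure unchanged, so Q is unchanged — no shift from this change.
Removing M3 (g), a product, drives the reaction to the right.
The forward reaction is endothermic. Raising T favours the endothermic direction — shift to the right.
Only the nonzero effect(s) matter; the net shift is to the right.

right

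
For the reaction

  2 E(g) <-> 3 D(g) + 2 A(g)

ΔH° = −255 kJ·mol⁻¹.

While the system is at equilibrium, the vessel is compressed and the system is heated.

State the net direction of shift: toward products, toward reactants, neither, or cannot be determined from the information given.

Gas moles: reactants 2, products 5 (Δn_gas = +3). Compression shifts the system toward the side with fewer moles of gas — to the left.
The forward reaction is exothermic. Raising T favours the endothermic direction — shift to the left.
All effects act in the same direction — net shift to the left.

left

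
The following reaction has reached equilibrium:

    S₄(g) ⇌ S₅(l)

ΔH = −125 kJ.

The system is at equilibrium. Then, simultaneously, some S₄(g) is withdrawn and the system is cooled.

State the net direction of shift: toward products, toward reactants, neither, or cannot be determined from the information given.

Removing S₄ (g), a reactant, drives the reaction to the left.
The forward reaction is exothermic. Lowering T favours the exothermic direction — shift to the right.
The individual effects push in opposite directions; without quantitative information the net direction cannot be determined.

cannot be determined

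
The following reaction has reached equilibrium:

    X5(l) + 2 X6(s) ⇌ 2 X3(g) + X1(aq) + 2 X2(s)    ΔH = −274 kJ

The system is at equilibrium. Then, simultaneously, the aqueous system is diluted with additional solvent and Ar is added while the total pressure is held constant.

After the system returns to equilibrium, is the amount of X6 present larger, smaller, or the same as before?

decreases

Dilution lowers every aqueous concentration by the same factor. Δn_aq = 1 − 0 = +1, so the system shifts toward the side with more dissolved moles — to the right.
Adding inert gas at constant total pressure expands the volume and lowers every reacting partial pressure. With Δn_gas = 2 − 0 = +2, Q moves away from K toward the side with fewer gas moles, so the system shifts toward the side with more gas moles — to the right.
The net shift is to the right. X6 is a reactant, so its amount decreases.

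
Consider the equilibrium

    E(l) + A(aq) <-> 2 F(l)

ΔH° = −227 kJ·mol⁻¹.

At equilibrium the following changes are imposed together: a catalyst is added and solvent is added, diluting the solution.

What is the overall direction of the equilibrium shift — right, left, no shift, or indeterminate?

left

A catalyst speeds both forward and reverse rates equally; it changes neither Q nor K — no shift from this change.
Dilution lowers every aqueous concentration by the same factor. Δn_aq = 0 − 1 = -1, so the system shifts toward the side with more dissolved moles — to the left.
Only the nonzero effect(s) matter; the net shift is to the left.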